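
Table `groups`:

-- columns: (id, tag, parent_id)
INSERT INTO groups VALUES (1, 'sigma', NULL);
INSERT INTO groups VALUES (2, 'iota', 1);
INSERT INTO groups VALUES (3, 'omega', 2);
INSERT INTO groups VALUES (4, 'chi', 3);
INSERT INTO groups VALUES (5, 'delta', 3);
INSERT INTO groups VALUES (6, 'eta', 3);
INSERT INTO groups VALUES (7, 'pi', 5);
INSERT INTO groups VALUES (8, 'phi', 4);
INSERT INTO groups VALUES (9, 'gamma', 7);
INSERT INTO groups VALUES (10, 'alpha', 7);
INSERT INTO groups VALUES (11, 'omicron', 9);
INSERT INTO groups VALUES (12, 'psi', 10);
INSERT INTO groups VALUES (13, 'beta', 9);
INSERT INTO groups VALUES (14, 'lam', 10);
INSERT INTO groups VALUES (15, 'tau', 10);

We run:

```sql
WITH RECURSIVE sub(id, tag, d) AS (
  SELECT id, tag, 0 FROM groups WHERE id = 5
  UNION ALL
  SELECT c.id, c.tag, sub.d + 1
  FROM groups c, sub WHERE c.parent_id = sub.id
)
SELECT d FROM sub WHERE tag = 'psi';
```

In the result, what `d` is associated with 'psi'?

3

Base: id=5 (delta) at d 0.
Iteration 1: rows with parent_id in {5} -> pi (id 7, d 1).
Iteration 2: rows with parent_id in {7} -> gamma (id 9, d 2), alpha (id 10, d 2).
Iteration 3: rows with parent_id in {9,10} -> omicron (id 11, d 3), psi (id 12, d 3), beta (id 13, d 3), lam (id 14, d 3), tau (id 15, d 3).
Iteration 4: no rows with parent_id in {11,12,13,14,15}; recursion stops.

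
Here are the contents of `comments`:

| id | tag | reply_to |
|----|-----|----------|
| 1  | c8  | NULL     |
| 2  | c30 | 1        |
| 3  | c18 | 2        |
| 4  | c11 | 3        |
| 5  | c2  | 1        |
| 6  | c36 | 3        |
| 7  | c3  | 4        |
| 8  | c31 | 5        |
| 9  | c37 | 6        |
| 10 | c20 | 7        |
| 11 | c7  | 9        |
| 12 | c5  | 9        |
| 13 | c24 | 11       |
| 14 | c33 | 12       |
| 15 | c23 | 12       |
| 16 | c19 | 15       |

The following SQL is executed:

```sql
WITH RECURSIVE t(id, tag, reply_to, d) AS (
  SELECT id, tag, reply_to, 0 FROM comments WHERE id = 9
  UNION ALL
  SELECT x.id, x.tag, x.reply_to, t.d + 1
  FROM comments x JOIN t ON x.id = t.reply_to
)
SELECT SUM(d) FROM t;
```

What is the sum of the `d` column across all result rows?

Base: id=9 (c37), reply_to=6, d 0.
Iteration 1: join on id=6 -> c36 (id 6, reply_to=3, d 1).
Iteration 2: join on id=3 -> c18 (id 3, reply_to=2, d 2).
Iteration 3: join on id=2 -> c30 (id 2, reply_to=1, d 3).
Iteration 4: join on id=1 -> c8 (id 1, reply_to=NULL, d 4).
Iteration 5: reply_to is NULL; no match; recursion stops.
SUM(d) = 0 + 1 + 2 + 3 + 4 = 10.

10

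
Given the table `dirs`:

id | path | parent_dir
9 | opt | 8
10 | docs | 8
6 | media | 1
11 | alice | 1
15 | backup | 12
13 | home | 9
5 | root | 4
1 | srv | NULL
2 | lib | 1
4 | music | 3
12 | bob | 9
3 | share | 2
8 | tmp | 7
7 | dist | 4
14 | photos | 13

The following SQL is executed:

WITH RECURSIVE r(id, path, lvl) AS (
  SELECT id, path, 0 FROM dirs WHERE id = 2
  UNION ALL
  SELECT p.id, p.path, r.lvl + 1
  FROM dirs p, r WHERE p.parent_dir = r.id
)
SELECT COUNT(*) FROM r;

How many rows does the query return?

Base: id=2 (lib) at lvl 0.
Iteration 1: rows with parent_dir in {2} -> share (id 3, lvl 1).
Iteration 2: rows with parent_dir in {3} -> music (id 4, lvl 2).
Iteration 3: rows with parent_dir in {4} -> root (id 5, lvl 3), dist (id 7, lvl 3).
Iteration 4: rows with parent_dir in {5,7} -> tmp (id 8, lvl 4).
Iteration 5: rows with parent_dir in {8} -> opt (id 9, lvl 5), docs (id 10, lvl 5).
Iteration 6: rows with parent_dir in {9,10} -> bob (id 12, lvl 6), home (id 13, lvl 6).
Iteration 7: rows with parent_dir in {12,13} -> photos (id 14, lvl 7), backup (id 15, lvl 7).
Iteration 8: no rows with parent_dir in {14,15}; recursion stops.
Total rows emitted: 12.

12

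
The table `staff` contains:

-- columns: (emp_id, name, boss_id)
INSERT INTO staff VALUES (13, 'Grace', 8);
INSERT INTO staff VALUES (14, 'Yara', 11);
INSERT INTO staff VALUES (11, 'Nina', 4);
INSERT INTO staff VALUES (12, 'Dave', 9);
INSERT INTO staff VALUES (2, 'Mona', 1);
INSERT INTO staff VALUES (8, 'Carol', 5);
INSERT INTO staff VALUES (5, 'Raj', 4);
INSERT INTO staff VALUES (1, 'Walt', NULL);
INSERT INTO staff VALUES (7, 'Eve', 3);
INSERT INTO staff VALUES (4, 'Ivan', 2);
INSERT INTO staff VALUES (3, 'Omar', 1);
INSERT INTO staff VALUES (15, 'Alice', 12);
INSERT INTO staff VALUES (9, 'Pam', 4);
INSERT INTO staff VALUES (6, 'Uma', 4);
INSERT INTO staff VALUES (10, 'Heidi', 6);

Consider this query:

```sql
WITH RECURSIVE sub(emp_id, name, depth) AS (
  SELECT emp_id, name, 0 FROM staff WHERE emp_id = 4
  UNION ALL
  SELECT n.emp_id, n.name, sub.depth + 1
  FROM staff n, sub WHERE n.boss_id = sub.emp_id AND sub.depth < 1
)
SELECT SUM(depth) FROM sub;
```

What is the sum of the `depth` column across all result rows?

4

Base: emp_id=4 (Ivan) at depth 0.
Iteration 1: rows with boss_id in {4} -> Raj (id 5, depth 1), Uma (id 6, depth 1), Pam (id 9, depth 1), Nina (id 11, depth 1).
Iteration 2: depth < 1 fails for all current rows; recursion stops.
SUM(depth) = 0 + 1 + 1 + 1 + 1 = 4.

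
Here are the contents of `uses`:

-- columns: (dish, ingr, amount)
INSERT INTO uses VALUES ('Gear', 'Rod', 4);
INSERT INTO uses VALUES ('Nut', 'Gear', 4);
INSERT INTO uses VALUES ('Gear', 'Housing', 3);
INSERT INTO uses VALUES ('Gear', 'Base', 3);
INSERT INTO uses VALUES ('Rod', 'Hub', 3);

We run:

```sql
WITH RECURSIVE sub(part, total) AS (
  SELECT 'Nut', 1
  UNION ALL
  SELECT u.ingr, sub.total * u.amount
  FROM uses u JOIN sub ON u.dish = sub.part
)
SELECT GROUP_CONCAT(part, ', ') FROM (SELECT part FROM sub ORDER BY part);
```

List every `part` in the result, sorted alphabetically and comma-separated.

Base: (Nut, total=1).
Iteration 1: components of {Nut} -> Gear = 1*4 = 4.
Iteration 2: components of {Gear} -> Base = 4*3 = 12, Housing = 4*3 = 12, Rod = 4*4 = 16.
Iteration 3: components of {Base,Housing,Rod} -> Hub = 16*3 = 48.
Iteration 4: no further components; recursion stops.

Base, Gear, Housing, Hub, Nut, Rod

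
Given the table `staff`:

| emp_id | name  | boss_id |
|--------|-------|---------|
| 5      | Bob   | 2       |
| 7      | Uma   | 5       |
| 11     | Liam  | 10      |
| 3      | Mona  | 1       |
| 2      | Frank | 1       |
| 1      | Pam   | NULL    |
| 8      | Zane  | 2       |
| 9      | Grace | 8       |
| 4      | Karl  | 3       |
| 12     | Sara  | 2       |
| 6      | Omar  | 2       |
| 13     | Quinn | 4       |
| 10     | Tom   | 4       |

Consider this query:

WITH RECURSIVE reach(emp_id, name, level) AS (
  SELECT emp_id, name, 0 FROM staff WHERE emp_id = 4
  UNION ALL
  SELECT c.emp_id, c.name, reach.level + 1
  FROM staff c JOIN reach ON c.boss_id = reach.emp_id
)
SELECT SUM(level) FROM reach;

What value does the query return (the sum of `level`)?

4

Base: emp_id=4 (Karl) at level 0.
Iteration 1: rows with boss_id in {4} -> Tom (id 10, level 1), Quinn (id 13, level 1).
Iteration 2: rows with boss_id in {10,13} -> Liam (id 11, level 2).
Iteration 3: no rows with boss_id in {11}; recursion stops.
SUM(level) = 0 + 1 + 1 + 2 = 4.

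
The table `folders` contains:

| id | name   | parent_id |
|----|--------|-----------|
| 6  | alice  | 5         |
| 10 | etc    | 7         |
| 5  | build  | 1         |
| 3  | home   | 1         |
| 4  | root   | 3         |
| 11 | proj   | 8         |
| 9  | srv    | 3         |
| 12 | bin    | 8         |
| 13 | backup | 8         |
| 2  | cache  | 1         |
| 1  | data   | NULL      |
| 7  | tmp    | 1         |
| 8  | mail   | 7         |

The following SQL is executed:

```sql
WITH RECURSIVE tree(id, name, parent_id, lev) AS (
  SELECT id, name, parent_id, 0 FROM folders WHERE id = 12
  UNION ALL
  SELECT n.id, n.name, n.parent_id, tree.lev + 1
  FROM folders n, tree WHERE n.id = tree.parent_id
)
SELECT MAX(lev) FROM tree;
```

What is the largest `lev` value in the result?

3

Base: id=12 (bin), parent_id=8, lev 0.
Iteration 1: join on id=8 -> mail (id 8, parent_id=7, lev 1).
Iteration 2: join on id=7 -> tmp (id 7, parent_id=1, lev 2).
Iteration 3: join on id=1 -> data (id 1, parent_id=NULL, lev 3).
Iteration 4: parent_id is NULL; no match; recursion stops.
lev values: 0, 1, 2, 3; the maximum is 3.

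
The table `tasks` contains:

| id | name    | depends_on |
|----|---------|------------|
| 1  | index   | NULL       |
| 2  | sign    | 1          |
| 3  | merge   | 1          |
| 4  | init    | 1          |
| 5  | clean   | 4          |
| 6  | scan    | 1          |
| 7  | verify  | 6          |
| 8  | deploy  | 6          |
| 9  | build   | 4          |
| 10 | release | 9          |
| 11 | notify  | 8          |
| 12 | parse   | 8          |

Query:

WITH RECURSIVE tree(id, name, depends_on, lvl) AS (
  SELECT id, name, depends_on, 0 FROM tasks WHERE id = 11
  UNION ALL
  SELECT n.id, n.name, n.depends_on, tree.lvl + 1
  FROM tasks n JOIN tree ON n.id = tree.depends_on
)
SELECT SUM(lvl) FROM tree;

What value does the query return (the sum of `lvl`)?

6

Base: id=11 (notify), depends_on=8, lvl 0.
Iteration 1: join on id=8 -> deploy (id 8, depends_on=6, lvl 1).
Iteration 2: join on id=6 -> scan (id 6, depends_on=1, lvl 2).
Iteration 3: join on id=1 -> index (id 1, depends_on=NULL, lvl 3).
Iteration 4: depends_on is NULL; no match; recursion stops.
SUM(lvl) = 0 + 1 + 2 + 3 = 6.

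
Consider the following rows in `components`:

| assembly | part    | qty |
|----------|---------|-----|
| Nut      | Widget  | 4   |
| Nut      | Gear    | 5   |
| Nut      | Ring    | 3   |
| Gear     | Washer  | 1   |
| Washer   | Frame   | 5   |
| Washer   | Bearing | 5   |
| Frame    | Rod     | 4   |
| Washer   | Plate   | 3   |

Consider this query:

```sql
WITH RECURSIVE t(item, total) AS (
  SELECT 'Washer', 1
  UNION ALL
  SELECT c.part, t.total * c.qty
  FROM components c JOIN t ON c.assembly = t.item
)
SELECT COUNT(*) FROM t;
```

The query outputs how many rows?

5

Base: (Washer, total=1).
Iteration 1: components of {Washer} -> Bearing = 1*5 = 5, Frame = 1*5 = 5, Plate = 1*3 = 3.
Iteration 2: components of {Bearing,Frame,Plate} -> Rod = 5*4 = 20.
Iteration 3: no further components; recursion stops.
Total rows emitted: 5.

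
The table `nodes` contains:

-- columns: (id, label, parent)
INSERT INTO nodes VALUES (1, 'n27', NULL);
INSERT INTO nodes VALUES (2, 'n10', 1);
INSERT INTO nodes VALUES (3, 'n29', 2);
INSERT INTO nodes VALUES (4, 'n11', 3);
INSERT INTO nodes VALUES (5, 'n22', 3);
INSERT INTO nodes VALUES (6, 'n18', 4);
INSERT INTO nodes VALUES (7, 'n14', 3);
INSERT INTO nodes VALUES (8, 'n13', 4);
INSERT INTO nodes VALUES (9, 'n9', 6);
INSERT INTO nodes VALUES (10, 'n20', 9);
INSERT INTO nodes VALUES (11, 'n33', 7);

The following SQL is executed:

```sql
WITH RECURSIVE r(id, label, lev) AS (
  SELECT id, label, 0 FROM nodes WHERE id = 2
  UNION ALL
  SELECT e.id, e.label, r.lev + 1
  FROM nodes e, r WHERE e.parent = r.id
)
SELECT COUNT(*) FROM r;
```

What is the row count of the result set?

Base: id=2 (n10) at lev 0.
Iteration 1: rows with parent in {2} -> n29 (id 3, lev 1).
Iteration 2: rows with parent in {3} -> n11 (id 4, lev 2), n22 (id 5, lev 2), n14 (id 7, lev 2).
Iteration 3: rows with parent in {4,5,7} -> n18 (id 6, lev 3), n13 (id 8, lev 3), n33 (id 11, lev 3).
Iteration 4: rows with parent in {6,8,11} -> n9 (id 9, lev 4).
Iteration 5: rows with parent in {9} -> n20 (id 10, lev 5).
Iteration 6: no rows with parent in {10}; recursion stops.
Total rows emitted: 10.

10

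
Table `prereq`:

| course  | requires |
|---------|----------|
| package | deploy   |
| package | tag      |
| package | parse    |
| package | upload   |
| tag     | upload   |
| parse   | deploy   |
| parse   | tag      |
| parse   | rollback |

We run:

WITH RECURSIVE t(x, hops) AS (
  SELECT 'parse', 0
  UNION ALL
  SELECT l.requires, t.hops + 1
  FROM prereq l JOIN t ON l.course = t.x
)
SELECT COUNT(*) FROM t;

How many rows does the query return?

Base: (parse, hops=0).
Iteration 1: edges from {parse} -> (deploy, hops=1), (rollback, hops=1), (tag, hops=1).
Iteration 2: edges from {deploy,rollback,tag} -> (upload, hops=2).
Iteration 3: no outgoing edges from {upload}; recursion stops.
Total rows emitted: 5.

5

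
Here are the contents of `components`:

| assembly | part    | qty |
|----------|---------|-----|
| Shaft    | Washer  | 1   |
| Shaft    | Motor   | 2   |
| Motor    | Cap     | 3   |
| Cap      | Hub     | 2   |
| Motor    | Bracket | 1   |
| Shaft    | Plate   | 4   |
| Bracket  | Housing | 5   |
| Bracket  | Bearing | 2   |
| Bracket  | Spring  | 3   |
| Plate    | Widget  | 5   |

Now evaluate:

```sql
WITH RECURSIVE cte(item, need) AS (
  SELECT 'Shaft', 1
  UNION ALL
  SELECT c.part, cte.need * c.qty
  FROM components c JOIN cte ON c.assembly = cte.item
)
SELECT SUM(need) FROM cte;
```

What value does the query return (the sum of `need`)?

68

Base: (Shaft, need=1).
Iteration 1: components of {Shaft} -> Motor = 1*2 = 2, Plate = 1*4 = 4, Washer = 1*1 = 1.
Iteration 2: components of {Motor,Plate,Washer} -> Bracket = 2*1 = 2, Cap = 2*3 = 6, Widget = 4*5 = 20.
Iteration 3: components of {Bracket,Cap,Widget} -> Bearing = 2*2 = 4, Housing = 2*5 = 10, Hub = 6*2 = 12, Spring = 2*3 = 6.
Iteration 4: no further components; recursion stops.
SUM(need) = 1 + 1 + 2 + 4 + 6 + 2 + 20 + 12 + 10 + 4 + 6 = 68.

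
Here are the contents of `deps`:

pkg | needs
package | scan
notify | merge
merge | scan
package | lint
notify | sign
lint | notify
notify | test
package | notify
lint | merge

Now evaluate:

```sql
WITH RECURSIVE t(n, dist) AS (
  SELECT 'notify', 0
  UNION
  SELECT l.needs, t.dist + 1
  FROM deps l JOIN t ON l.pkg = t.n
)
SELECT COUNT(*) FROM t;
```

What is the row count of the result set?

5

Base: (notify, dist=0).
Iteration 1: edges from {notify} -> (merge, dist=1), (sign, dist=1), (test, dist=1).
Iteration 2: edges from {merge,sign,test} -> (scan, dist=2).
Iteration 3: no outgoing edges from {scan}; recursion stops.
Total rows emitted: 5.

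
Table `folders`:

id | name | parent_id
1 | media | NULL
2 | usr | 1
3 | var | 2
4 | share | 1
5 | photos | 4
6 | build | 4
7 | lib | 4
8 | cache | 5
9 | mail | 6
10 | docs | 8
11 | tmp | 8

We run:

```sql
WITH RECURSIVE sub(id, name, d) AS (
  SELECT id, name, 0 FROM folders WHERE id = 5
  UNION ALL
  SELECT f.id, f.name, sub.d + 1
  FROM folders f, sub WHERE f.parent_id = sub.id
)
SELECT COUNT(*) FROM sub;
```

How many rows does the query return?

4

Base: id=5 (photos) at d 0.
Iteration 1: rows with parent_id in {5} -> cache (id 8, d 1).
Iteration 2: rows with parent_id in {8} -> docs (id 10, d 2), tmp (id 11, d 2).
Iteration 3: no rows with parent_id in {10,11}; recursion stops.
Total rows emitted: 4.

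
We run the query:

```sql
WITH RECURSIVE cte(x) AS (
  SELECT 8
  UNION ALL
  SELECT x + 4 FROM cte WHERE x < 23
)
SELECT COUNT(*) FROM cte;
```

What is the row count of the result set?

Base: x=8.
Iteration 1: 8 < 23 holds -> x = 8 + 4 = 12.
Iteration 2: 12 < 23 holds -> x = 12 + 4 = 16.
Iteration 3: 16 < 23 holds -> x = 16 + 4 = 20.
Iteration 4: 20 < 23 holds -> x = 20 + 4 = 24.
Iteration 5: 24 < 23 fails; recursion stops.
Total rows emitted: 5.

5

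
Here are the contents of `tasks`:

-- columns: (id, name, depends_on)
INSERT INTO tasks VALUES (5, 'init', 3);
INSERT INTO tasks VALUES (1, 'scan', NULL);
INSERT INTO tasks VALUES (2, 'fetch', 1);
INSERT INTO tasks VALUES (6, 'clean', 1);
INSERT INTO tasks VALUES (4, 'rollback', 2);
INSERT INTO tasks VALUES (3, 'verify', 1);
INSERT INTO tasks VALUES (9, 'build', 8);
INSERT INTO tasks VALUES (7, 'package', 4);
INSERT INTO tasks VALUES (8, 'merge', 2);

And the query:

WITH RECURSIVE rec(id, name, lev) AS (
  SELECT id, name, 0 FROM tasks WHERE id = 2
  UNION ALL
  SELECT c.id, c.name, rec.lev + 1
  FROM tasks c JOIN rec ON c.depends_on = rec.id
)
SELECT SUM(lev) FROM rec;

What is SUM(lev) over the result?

6

Base: id=2 (fetch) at lev 0.
Iteration 1: rows with depends_on in {2} -> rollback (id 4, lev 1), merge (id 8, lev 1).
Iteration 2: rows with depends_on in {4,8} -> package (id 7, lev 2), build (id 9, lev 2).
Iteration 3: no rows with depends_on in {7,9}; recursion stops.
SUM(lev) = 0 + 1 + 1 + 2 + 2 = 6.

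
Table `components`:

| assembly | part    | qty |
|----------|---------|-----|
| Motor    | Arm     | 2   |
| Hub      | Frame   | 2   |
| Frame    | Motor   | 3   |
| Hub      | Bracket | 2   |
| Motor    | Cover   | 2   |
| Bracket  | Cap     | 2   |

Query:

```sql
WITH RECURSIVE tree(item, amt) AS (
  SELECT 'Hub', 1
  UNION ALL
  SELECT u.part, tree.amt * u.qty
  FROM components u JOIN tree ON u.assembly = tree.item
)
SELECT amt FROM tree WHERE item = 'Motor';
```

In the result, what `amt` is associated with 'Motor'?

6

Base: (Hub, amt=1).
Iteration 1: components of {Hub} -> Bracket = 1*2 = 2, Frame = 1*2 = 2.
Iteration 2: components of {Bracket,Frame} -> Cap = 2*2 = 4, Motor = 2*3 = 6.
Iteration 3: components of {Cap,Motor} -> Arm = 6*2 = 12, Cover = 6*2 = 12.
Iteration 4: no further components; recursion stops.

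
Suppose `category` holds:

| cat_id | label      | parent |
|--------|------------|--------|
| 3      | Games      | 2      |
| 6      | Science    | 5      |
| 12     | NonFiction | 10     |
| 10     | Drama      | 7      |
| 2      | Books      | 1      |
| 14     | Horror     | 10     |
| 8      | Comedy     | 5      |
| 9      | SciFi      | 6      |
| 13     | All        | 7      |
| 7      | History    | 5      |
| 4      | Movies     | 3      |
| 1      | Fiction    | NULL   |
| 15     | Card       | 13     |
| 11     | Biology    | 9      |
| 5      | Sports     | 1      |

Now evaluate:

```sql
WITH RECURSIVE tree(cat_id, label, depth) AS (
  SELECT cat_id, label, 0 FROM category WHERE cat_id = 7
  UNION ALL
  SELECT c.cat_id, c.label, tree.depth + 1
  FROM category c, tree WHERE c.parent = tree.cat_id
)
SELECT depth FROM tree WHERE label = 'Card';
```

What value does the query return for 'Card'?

2

Base: cat_id=7 (History) at depth 0.
Iteration 1: rows with parent in {7} -> Drama (id 10, depth 1), All (id 13, depth 1).
Iteration 2: rows with parent in {10,13} -> NonFiction (id 12, depth 2), Horror (id 14, depth 2), Card (id 15, depth 2).
Iteration 3: no rows with parent in {12,14,15}; recursion stops.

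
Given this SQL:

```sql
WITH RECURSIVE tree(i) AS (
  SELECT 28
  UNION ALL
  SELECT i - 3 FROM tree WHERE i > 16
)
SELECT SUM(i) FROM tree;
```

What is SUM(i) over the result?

110

Base: i=28.
Iteration 1: 28 > 16 holds -> i = 28 - 3 = 25.
Iteration 2: 25 > 16 holds -> i = 25 - 3 = 22.
Iteration 3: 22 > 16 holds -> i = 22 - 3 = 19.
Iteration 4: 19 > 16 holds -> i = 19 - 3 = 16.
Iteration 5: 16 > 16 fails; recursion stops.
SUM(i) = 28 + 25 + 22 + 19 + 16 = 110.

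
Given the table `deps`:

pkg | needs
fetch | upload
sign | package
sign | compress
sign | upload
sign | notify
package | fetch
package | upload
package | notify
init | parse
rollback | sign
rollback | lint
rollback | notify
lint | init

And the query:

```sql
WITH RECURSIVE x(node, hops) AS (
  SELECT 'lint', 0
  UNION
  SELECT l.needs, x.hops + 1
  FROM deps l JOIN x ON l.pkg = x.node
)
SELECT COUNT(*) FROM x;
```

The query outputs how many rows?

3

Base: (lint, hops=0).
Iteration 1: edges from {lint} -> (init, hops=1).
Iteration 2: edges from {init} -> (parse, hops=2).
Iteration 3: no outgoing edges from {parse}; recursion stops.
Total rows emitted: 3.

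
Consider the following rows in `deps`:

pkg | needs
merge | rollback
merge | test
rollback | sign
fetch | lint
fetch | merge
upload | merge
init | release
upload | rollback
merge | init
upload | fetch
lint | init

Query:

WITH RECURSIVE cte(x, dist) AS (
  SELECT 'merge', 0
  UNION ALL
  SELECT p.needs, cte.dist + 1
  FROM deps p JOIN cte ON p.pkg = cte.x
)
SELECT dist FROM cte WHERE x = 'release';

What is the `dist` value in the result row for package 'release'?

2

Base: (merge, dist=0).
Iteration 1: edges from {merge} -> (init, dist=1), (rollback, dist=1), (test, dist=1).
Iteration 2: edges from {init,rollback,test} -> (release, dist=2), (sign, dist=2).
Iteration 3: no outgoing edges from {release,sign}; recursion stops.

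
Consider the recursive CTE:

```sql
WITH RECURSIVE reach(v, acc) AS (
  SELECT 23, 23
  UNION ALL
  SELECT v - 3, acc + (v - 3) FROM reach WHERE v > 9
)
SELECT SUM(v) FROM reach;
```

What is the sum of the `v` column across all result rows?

93

Base: v=23, acc=23.
Iteration 1: 23 > 9 holds -> v = 23 - 3 = 20, acc = 23 + 20 = 43.
Iteration 2: 20 > 9 holds -> v = 20 - 3 = 17, acc = 43 + 17 = 60.
Iteration 3: 17 > 9 holds -> v = 17 - 3 = 14, acc = 60 + 14 = 74.
Iteration 4: 14 > 9 holds -> v = 14 - 3 = 11, acc = 74 + 11 = 85.
Iteration 5: 11 > 9 holds -> v = 11 - 3 = 8, acc = 85 + 8 = 93.
Iteration 6: 8 > 9 fails; recursion stops.
SUM(v) = 23 + 20 + 17 + 14 + 11 + 8 = 93.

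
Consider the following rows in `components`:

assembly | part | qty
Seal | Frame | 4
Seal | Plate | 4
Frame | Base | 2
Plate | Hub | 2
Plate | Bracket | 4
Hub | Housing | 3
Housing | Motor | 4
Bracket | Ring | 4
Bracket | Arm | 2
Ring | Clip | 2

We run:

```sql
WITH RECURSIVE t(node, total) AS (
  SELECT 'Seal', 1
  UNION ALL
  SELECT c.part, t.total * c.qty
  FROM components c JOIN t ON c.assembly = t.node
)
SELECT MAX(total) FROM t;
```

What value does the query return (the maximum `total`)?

Base: (Seal, total=1).
Iteration 1: components of {Seal} -> Frame = 1*4 = 4, Plate = 1*4 = 4.
Iteration 2: components of {Frame,Plate} -> Base = 4*2 = 8, Bracket = 4*4 = 16, Hub = 4*2 = 8.
Iteration 3: components of {Base,Bracket,Hub} -> Arm = 16*2 = 32, Housing = 8*3 = 24, Ring = 16*4 = 64.
Iteration 4: components of {Arm,Housing,Ring} -> Clip = 64*2 = 128, Motor = 24*4 = 96.
Iteration 5: no further components; recursion stops.
total values: 1, 4, 4, 8, 8, 16, 24, 64, 32, 96, 128; the maximum is 128.

128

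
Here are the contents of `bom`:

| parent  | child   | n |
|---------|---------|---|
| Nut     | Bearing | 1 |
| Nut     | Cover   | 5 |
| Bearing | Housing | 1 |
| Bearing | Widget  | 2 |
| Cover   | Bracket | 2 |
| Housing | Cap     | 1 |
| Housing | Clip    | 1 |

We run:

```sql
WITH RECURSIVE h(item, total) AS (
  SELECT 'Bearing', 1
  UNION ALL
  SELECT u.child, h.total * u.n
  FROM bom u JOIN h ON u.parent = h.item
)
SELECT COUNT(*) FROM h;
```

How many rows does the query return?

5

Base: (Bearing, total=1).
Iteration 1: components of {Bearing} -> Housing = 1*1 = 1, Widget = 1*2 = 2.
Iteration 2: components of {Housing,Widget} -> Cap = 1*1 = 1, Clip = 1*1 = 1.
Iteration 3: no further components; recursion stops.
Total rows emitted: 5.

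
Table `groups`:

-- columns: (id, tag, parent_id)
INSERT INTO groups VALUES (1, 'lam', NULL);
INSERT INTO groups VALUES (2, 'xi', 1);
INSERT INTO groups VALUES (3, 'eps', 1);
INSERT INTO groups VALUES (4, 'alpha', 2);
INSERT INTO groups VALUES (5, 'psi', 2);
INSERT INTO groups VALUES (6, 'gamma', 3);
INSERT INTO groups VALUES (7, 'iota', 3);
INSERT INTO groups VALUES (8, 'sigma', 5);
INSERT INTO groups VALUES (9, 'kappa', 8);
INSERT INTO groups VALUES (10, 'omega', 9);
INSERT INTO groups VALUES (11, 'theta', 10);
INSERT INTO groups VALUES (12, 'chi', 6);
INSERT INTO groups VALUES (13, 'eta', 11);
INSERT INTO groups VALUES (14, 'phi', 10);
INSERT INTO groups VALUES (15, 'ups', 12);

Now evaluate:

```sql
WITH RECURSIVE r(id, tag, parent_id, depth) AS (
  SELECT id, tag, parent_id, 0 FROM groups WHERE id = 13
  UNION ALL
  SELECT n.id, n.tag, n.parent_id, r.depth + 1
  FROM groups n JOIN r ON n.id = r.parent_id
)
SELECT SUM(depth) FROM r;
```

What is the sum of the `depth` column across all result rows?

28

Base: id=13 (eta), parent_id=11, depth 0.
Iteration 1: join on id=11 -> theta (id 11, parent_id=10, depth 1).
Iteration 2: join on id=10 -> omega (id 10, parent_id=9, depth 2).
Iteration 3: join on id=9 -> kappa (id 9, parent_id=8, depth 3).
Iteration 4: join on id=8 -> sigma (id 8, parent_id=5, depth 4).
Iteration 5: join on id=5 -> psi (id 5, parent_id=2, depth 5).
Iteration 6: join on id=2 -> xi (id 2, parent_id=1, depth 6).
Iteration 7: join on id=1 -> lam (id 1, parent_id=NULL, depth 7).
Iteration 8: parent_id is NULL; no match; recursion stops.
SUM(depth) = 0 + 1 + 2 + 3 + 4 + 5 + 6 + 7 = 28.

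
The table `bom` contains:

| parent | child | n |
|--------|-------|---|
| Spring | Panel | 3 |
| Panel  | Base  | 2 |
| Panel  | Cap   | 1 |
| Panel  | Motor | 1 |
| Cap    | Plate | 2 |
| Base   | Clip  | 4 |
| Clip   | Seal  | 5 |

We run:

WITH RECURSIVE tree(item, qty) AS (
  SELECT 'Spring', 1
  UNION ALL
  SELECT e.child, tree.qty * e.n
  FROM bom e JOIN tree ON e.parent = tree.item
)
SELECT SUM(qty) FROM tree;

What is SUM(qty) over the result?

166

Base: (Spring, qty=1).
Iteration 1: components of {Spring} -> Panel = 1*3 = 3.
Iteration 2: components of {Panel} -> Base = 3*2 = 6, Cap = 3*1 = 3, Motor = 3*1 = 3.
Iteration 3: components of {Base,Cap,Motor} -> Clip = 6*4 = 24, Plate = 3*2 = 6.
Iteration 4: components of {Clip,Plate} -> Seal = 24*5 = 120.
Iteration 5: no further components; recursion stops.
SUM(qty) = 1 + 3 + 6 + 3 + 3 + 24 + 6 + 120 = 166.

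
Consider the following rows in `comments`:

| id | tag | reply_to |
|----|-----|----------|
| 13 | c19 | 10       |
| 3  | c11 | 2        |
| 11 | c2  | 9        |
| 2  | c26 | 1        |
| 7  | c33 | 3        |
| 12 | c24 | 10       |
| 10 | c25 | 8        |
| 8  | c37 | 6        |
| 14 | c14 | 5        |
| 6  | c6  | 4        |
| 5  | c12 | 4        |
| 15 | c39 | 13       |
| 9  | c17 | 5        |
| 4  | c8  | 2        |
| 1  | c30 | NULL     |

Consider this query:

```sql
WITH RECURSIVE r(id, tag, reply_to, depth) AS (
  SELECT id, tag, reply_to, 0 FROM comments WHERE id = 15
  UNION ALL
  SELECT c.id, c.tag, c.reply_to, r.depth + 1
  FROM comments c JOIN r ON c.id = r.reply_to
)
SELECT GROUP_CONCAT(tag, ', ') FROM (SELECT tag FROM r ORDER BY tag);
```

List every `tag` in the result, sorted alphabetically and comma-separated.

c19, c25, c26, c30, c37, c39, c6, c8

Base: id=15 (c39), reply_to=13, depth 0.
Iteration 1: join on id=13 -> c19 (id 13, reply_to=10, depth 1).
Iteration 2: join on id=10 -> c25 (id 10, reply_to=8, depth 2).
Iteration 3: join on id=8 -> c37 (id 8, reply_to=6, depth 3).
Iteration 4: join on id=6 -> c6 (id 6, reply_to=4, depth 4).
Iteration 5: join on id=4 -> c8 (id 4, reply_to=2, depth 5).
Iteration 6: join on id=2 -> c26 (id 2, reply_to=1, depth 6).
Iteration 7: join on id=1 -> c30 (id 1, reply_to=NULL, depth 7).
Iteration 8: reply_to is NULL; no match; recursion stops.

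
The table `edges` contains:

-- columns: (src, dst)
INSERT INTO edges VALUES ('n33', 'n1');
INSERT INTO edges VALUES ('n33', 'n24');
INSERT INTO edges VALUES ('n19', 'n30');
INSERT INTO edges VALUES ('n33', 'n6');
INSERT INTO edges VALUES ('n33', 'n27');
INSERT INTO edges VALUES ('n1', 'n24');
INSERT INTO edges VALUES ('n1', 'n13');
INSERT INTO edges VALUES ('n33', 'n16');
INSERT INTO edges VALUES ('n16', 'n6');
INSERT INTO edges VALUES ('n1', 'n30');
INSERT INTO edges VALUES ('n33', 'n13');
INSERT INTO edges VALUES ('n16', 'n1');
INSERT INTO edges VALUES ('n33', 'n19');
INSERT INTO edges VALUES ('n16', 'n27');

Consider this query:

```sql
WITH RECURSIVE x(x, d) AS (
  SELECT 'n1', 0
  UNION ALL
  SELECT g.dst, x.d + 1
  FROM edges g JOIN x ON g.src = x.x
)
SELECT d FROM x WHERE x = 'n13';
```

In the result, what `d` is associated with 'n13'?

1

Base: (n1, d=0).
Iteration 1: edges from {n1} -> (n13, d=1), (n24, d=1), (n30, d=1).
Iteration 2: no outgoing edges from {n13,n24,n30}; recursion stops.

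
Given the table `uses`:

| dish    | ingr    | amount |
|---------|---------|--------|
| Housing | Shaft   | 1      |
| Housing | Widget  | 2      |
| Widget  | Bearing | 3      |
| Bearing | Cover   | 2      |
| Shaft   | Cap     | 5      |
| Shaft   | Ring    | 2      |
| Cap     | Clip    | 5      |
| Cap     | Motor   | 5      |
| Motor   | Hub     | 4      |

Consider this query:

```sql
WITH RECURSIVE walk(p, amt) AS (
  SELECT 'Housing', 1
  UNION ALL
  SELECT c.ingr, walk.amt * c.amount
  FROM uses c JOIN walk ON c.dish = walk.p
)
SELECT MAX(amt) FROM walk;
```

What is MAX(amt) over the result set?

Base: (Housing, amt=1).
Iteration 1: components of {Housing} -> Shaft = 1*1 = 1, Widget = 1*2 = 2.
Iteration 2: components of {Shaft,Widget} -> Bearing = 2*3 = 6, Cap = 1*5 = 5, Ring = 1*2 = 2.
Iteration 3: components of {Bearing,Cap,Ring} -> Clip = 5*5 = 25, Cover = 6*2 = 12, Motor = 5*5 = 25.
Iteration 4: components of {Clip,Cover,Motor} -> Hub = 25*4 = 100.
Iteration 5: no further components; recursion stops.
amt values: 1, 1, 2, 5, 2, 6, 25, 25, 12, 100; the maximum is 100.

100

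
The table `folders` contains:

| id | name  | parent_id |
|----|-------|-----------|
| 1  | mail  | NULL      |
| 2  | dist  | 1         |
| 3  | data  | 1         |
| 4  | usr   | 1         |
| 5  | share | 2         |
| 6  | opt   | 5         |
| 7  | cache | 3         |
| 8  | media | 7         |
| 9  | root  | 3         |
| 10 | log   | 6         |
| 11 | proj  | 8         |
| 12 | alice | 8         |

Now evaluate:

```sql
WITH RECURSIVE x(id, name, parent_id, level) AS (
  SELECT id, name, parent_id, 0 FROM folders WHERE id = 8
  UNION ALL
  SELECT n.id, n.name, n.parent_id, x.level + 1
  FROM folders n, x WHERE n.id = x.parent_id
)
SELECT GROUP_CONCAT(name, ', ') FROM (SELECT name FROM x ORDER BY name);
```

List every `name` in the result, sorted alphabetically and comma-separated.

cache, data, mail, media

Base: id=8 (media), parent_id=7, level 0.
Iteration 1: join on id=7 -> cache (id 7, parent_id=3, level 1).
Iteration 2: join on id=3 -> data (id 3, parent_id=1, level 2).
Iteration 3: join on id=1 -> mail (id 1, parent_id=NULL, level 3).
Iteration 4: parent_id is NULL; no match; recursion stops.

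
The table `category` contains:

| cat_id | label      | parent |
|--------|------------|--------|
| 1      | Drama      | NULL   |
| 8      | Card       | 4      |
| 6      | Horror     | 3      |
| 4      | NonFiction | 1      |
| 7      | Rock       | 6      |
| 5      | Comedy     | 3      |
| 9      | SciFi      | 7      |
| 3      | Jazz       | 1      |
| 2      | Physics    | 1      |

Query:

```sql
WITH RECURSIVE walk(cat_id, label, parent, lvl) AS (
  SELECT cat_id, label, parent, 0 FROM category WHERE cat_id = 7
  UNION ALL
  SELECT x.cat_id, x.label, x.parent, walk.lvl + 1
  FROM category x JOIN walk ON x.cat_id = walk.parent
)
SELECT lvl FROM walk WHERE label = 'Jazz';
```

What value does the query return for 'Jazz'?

2

Base: cat_id=7 (Rock), parent=6, lvl 0.
Iteration 1: join on cat_id=6 -> Horror (id 6, parent=3, lvl 1).
Iteration 2: join on cat_id=3 -> Jazz (id 3, parent=1, lvl 2).
Iteration 3: join on cat_id=1 -> Drama (id 1, parent=NULL, lvl 3).
Iteration 4: parent is NULL; no match; recursion stops.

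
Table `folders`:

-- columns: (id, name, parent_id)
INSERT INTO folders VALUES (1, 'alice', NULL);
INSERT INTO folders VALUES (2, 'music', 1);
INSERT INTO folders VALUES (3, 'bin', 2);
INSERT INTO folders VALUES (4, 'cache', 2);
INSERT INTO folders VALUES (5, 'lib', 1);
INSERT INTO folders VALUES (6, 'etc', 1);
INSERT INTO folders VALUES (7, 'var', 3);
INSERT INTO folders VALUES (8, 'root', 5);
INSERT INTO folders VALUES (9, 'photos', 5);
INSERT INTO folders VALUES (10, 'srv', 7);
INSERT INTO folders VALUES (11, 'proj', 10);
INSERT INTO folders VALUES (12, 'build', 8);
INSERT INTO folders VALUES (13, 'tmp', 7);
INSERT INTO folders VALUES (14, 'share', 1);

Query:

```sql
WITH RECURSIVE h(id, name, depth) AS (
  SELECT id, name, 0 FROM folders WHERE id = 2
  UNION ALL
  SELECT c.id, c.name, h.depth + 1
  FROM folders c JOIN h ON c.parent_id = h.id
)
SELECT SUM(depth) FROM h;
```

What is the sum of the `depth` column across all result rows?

Base: id=2 (music) at depth 0.
Iteration 1: rows with parent_id in {2} -> bin (id 3, depth 1), cache (id 4, depth 1).
Iteration 2: rows with parent_id in {3,4} -> var (id 7, depth 2).
Iteration 3: rows with parent_id in {7} -> srv (id 10, depth 3), tmp (id 13, depth 3).
Iteration 4: rows with parent_id in {10,13} -> proj (id 11, depth 4).
Iteration 5: no rows with parent_id in {11}; recursion stops.
SUM(depth) = 0 + 1 + 1 + 2 + 3 + 3 + 4 = 14.

14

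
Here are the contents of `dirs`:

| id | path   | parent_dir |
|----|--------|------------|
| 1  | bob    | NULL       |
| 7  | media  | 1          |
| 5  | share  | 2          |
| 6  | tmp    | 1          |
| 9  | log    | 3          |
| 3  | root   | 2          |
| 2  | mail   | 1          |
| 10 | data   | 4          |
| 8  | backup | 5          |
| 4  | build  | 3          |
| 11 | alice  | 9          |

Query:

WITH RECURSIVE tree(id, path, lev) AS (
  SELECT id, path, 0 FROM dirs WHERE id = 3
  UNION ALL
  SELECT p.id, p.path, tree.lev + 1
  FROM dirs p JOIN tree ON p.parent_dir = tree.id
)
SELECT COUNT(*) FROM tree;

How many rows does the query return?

Base: id=3 (root) at lev 0.
Iteration 1: rows with parent_dir in {3} -> build (id 4, lev 1), log (id 9, lev 1).
Iteration 2: rows with parent_dir in {4,9} -> data (id 10, lev 2), alice (id 11, lev 2).
Iteration 3: no rows with parent_dir in {10,11}; recursion stops.
Total rows emitted: 5.

5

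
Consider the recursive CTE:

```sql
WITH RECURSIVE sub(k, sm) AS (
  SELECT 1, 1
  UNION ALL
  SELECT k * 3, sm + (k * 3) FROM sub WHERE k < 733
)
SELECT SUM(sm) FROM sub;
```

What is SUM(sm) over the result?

Base: k=1, sm=1.
Iteration 1: 1 < 733 holds -> k = 1 * 3 = 3, sm = 1 + 3 = 4.
Iteration 2: 3 < 733 holds -> k = 3 * 3 = 9, sm = 4 + 9 = 13.
Iteration 3: 9 < 733 holds -> k = 9 * 3 = 27, sm = 13 + 27 = 40.
Iteration 4: 27 < 733 holds -> k = 27 * 3 = 81, sm = 40 + 81 = 121.
Iteration 5: 81 < 733 holds -> k = 81 * 3 = 243, sm = 121 + 243 = 364.
Iteration 6: 243 < 733 holds -> k = 243 * 3 = 729, sm = 364 + 729 = 1093.
Iteration 7: 729 < 733 holds -> k = 729 * 3 = 2187, sm = 1093 + 2187 = 3280.
Iteration 8: 2187 < 733 fails; recursion stops.
SUM(sm) = 1 + 4 + 13 + 40 + 121 + 364 + 1093 + 3280 = 4916.

4916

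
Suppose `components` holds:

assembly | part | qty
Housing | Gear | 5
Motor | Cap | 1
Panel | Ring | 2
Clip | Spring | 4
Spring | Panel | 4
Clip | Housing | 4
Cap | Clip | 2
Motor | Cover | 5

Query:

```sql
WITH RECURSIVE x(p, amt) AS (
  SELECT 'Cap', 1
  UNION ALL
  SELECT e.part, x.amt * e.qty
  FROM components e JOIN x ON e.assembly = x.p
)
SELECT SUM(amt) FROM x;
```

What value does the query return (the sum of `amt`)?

Base: (Cap, amt=1).
Iteration 1: components of {Cap} -> Clip = 1*2 = 2.
Iteration 2: components of {Clip} -> Housing = 2*4 = 8, Spring = 2*4 = 8.
Iteration 3: components of {Housing,Spring} -> Gear = 8*5 = 40, Panel = 8*4 = 32.
Iteration 4: components of {Gear,Panel} -> Ring = 32*2 = 64.
Iteration 5: no further components; recursion stops.
SUM(amt) = 1 + 2 + 8 + 8 + 32 + 40 + 64 = 155.

155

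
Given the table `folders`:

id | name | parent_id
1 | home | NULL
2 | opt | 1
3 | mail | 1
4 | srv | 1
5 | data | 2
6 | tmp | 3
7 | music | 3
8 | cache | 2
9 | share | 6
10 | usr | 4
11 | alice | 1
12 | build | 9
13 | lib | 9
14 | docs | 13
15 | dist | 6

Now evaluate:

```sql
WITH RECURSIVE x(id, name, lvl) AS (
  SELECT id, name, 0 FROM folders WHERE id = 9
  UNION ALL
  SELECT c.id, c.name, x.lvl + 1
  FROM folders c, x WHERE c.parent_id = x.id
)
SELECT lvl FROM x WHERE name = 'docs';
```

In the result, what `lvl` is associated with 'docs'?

Base: id=9 (share) at lvl 0.
Iteration 1: rows with parent_id in {9} -> build (id 12, lvl 1), lib (id 13, lvl 1).
Iteration 2: rows with parent_id in {12,13} -> docs (id 14, lvl 2).
Iteration 3: no rows with parent_id in {14}; recursion stops.

2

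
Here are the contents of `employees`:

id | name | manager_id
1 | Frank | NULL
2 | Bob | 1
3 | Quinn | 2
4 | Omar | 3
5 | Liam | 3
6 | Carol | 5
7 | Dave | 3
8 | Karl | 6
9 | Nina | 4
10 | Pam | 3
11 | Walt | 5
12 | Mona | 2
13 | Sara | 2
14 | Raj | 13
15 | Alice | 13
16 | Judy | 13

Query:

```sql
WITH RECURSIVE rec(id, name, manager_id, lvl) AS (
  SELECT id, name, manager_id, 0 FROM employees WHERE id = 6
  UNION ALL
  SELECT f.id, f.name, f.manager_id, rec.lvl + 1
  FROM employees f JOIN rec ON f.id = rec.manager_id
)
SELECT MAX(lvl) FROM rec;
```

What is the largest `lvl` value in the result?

4

Base: id=6 (Carol), manager_id=5, lvl 0.
Iteration 1: join on id=5 -> Liam (id 5, manager_id=3, lvl 1).
Iteration 2: join on id=3 -> Quinn (id 3, manager_id=2, lvl 2).
Iteration 3: join on id=2 -> Bob (id 2, manager_id=1, lvl 3).
Iteration 4: join on id=1 -> Frank (id 1, manager_id=NULL, lvl 4).
Iteration 5: manager_id is NULL; no match; recursion stops.
lvl values: 0, 1, 2, 3, 4; the maximum is 4.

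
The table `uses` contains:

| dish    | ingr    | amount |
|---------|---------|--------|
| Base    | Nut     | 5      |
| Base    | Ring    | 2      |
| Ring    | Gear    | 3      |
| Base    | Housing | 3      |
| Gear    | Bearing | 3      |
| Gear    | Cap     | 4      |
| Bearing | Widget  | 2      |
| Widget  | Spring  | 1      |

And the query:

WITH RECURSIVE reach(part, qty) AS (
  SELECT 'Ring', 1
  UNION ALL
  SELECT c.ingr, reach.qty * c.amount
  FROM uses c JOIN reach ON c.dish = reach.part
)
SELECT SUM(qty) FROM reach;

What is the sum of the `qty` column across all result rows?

Base: (Ring, qty=1).
Iteration 1: components of {Ring} -> Gear = 1*3 = 3.
Iteration 2: components of {Gear} -> Bearing = 3*3 = 9, Cap = 3*4 = 12.
Iteration 3: components of {Bearing,Cap} -> Widget = 9*2 = 18.
Iteration 4: components of {Widget} -> Spring = 18*1 = 18.
Iteration 5: no further components; recursion stops.
SUM(qty) = 1 + 3 + 9 + 12 + 18 + 18 = 61.

61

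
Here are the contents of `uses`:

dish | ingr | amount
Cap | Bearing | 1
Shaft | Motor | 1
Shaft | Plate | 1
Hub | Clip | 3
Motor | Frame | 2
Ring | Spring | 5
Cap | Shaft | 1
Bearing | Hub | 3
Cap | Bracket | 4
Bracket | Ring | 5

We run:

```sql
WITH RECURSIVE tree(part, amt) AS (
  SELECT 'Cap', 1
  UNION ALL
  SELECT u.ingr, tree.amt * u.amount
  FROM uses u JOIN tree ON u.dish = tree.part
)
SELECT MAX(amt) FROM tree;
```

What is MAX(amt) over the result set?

Base: (Cap, amt=1).
Iteration 1: components of {Cap} -> Bearing = 1*1 = 1, Bracket = 1*4 = 4, Shaft = 1*1 = 1.
Iteration 2: components of {Bearing,Bracket,Shaft} -> Hub = 1*3 = 3, Motor = 1*1 = 1, Plate = 1*1 = 1, Ring = 4*5 = 20.
Iteration 3: components of {Hub,Motor,Plate,Ring} -> Clip = 3*3 = 9, Frame = 1*2 = 2, Spring = 20*5 = 100.
Iteration 4: no further components; recursion stops.
amt values: 1, 1, 1, 4, 1, 1, 3, 20, 2, 9, 100; the maximum is 100.

100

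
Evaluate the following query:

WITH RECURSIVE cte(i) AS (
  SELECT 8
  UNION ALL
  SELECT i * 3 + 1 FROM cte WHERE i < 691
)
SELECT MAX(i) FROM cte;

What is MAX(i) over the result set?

Base: i=8.
Iteration 1: 8 < 691 holds -> i = 8 * 3 + 1 = 25.
Iteration 2: 25 < 691 holds -> i = 25 * 3 + 1 = 76.
Iteration 3: 76 < 691 holds -> i = 76 * 3 + 1 = 229.
Iteration 4: 229 < 691 holds -> i = 229 * 3 + 1 = 688.
Iteration 5: 688 < 691 holds -> i = 688 * 3 + 1 = 2065.
Iteration 6: 2065 < 691 fails; recursion stops.
i values: 8, 25, 76, 229, 688, 2065; the maximum is 2065.

2065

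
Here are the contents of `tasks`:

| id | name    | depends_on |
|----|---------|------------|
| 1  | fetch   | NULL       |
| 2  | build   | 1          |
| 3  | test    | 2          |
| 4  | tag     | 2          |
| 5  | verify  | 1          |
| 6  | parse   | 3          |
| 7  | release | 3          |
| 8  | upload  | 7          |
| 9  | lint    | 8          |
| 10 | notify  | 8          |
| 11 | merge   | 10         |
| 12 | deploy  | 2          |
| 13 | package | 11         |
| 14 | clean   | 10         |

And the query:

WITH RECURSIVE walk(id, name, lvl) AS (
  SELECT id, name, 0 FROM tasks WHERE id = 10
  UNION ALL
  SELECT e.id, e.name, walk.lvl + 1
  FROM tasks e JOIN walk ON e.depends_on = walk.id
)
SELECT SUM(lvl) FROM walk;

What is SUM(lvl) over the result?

4

Base: id=10 (notify) at lvl 0.
Iteration 1: rows with depends_on in {10} -> merge (id 11, lvl 1), clean (id 14, lvl 1).
Iteration 2: rows with depends_on in {11,14} -> package (id 13, lvl 2).
Iteration 3: no rows with depends_on in {13}; recursion stops.
SUM(lvl) = 0 + 1 + 1 + 2 = 4.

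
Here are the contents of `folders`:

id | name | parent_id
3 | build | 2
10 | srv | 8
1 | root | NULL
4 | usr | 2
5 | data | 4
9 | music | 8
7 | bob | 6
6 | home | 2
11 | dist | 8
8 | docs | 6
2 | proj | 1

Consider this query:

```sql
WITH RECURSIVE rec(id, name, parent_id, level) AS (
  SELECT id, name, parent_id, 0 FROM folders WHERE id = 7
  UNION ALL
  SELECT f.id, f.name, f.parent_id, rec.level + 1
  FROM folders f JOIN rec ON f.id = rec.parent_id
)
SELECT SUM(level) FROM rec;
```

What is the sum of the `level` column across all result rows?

6

Base: id=7 (bob), parent_id=6, level 0.
Iteration 1: join on id=6 -> home (id 6, parent_id=2, level 1).
Iteration 2: join on id=2 -> proj (id 2, parent_id=1, level 2).
Iteration 3: join on id=1 -> root (id 1, parent_id=NULL, level 3).
Iteration 4: parent_id is NULL; no match; recursion stops.
SUM(level) = 0 + 1 + 2 + 3 = 6.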